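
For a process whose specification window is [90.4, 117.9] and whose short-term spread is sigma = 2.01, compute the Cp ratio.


Cp = (USL - LSL) / (6 * sigma)
= (117.9 - 90.4) / (6 * 2.01)
= 27.5000 / 12.0600
= 2.2803

2.2803


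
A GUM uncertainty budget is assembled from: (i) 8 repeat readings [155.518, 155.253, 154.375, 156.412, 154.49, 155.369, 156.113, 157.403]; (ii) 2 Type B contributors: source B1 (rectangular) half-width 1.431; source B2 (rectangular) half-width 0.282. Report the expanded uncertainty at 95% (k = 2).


mean = (155.518 + 155.253 + 154.375 + 156.412 + 154.49 + 155.369 + 156.113 + 157.403) / 8 = 155.616625
s = sqrt(sum((x - mean)^2)/(n-1)) = 1.0060055
u_A = s / sqrt(n) = 1.0060055 / sqrt(8) = 0.35567666
u_B1 = 1.431 / sqrt(3) = 0.82618824
u_B2 = 0.282 / sqrt(3) = 0.16281278
uc = sqrt(0.35567666^2 + 0.82618824^2 + 0.16281278^2) = 0.91411208
U = k * uc = 2 * 0.91411208
U = 1.8282

1.8282


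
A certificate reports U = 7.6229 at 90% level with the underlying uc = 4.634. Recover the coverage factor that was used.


k = U / uc
k = 7.6229 / 4.634
k = 1.645

1.645


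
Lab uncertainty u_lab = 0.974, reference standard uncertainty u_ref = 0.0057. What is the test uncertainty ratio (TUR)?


TUR = u_lab / u_ref
= 0.974 / 0.0057
= 170.8772

170.8772


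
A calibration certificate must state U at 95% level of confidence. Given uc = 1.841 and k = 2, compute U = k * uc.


U = k * uc
U = 2 * 1.841
U = 3.6820

3.6820


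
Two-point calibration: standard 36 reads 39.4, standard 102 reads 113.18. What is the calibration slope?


slope = (y2 - y1) / (x2 - x1)
= (113.18 - 39.4) / (102 - 36)
= 73.7800 / 66
= 1.1179

1.1179


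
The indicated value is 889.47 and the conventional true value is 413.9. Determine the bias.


Systematic error = measured - true
= 889.47 - 413.9
= 475.5700

475.5700


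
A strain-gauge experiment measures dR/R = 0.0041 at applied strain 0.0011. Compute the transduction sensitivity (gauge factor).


GF = (dR/R) / epsilon
= 0.0041 / 0.0011
= 3.7273

3.7273


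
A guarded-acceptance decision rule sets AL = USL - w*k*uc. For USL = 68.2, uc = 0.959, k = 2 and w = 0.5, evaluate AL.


U = k * uc = 2 * 0.959 = 1.918
guard band g = w * U = 0.5 * 1.918 = 0.959
AL = USL - g = 68.2 - 0.959
AL = 67.2410

67.2410


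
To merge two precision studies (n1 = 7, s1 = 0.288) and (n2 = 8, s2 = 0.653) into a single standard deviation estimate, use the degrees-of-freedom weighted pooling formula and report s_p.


s_p = sqrt(((n1-1)*s1^2 + (n2-1)*s2^2) / (n1+n2-2))
numerator = (7-1)*0.288^2 + (8-1)*0.653^2 = 0.497664 + 2.984863 = 3.482527
denominator = 7 + 8 - 2 = 13
s_p^2 = 3.482527 / 13 = 0.26788669
s_p = sqrt(0.26788669) = 0.5176

0.5176


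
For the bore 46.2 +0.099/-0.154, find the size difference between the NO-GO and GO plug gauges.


GO = nominal - lower_tol (smallest hole = maximum material condition)
GO = 46.2 - 0.154 = 46.046
NO-GO = nominal + upper_tol (largest hole = least material condition)
NO-GO = 46.2 + 0.099 = 46.299
spread = NO-GO - GO = 46.299 - 46.046 = 0.2530

0.2530


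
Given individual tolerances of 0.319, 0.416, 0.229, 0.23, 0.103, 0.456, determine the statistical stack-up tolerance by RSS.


RSS = sqrt(0.319^2 + 0.416^2 + 0.229^2 + 0.23^2 + 0.103^2 + 0.456^2)
= sqrt(0.598703)
= 0.7738

0.7738


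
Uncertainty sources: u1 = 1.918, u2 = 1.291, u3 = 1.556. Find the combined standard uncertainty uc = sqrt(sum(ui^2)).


uc = sqrt(1.918^2 + 1.291^2 + 1.556^2)
uc = sqrt(7.766541)
uc = 2.7869

2.7869


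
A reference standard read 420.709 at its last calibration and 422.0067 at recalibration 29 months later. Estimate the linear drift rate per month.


rate = (v2 - v1) / months
= (422.0067 - 420.709) / 29
= 1.2977 / 29
= 0.0447

0.0447


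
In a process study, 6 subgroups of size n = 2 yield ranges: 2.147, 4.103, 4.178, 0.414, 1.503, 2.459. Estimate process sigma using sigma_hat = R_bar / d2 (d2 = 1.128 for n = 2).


R_bar = (2.147 + 4.103 + 4.178 + 0.414 + 1.503 + 2.459) / 6
R_bar = 14.804 / 6 = 2.4673333
sigma_hat = R_bar / d2 = 2.4673333 / 1.128 = 2.1874

2.1874


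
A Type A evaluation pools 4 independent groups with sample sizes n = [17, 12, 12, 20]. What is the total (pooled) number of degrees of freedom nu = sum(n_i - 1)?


nu = sum_i (n_i - 1)
nu = ((17 - 1) + (12 - 1) + (12 - 1) + (20 - 1))
nu = 16 + 11 + 11 + 19
nu = 57

57


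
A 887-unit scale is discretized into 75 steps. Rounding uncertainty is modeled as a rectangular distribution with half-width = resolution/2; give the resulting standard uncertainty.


resolution = range / divisions
resolution = 887 / 75 = 11.826667
u_res = resolution / (2*sqrt(3))
u_res = 11.826667 / 3.4641016
u_res = 3.4141

3.4141


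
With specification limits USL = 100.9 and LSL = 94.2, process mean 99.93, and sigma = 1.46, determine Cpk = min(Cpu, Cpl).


Cpu = (USL - mean) / (3*sigma) = (100.9 - 99.93) / (3*1.46) = 0.2215
Cpl = (mean - LSL) / (3*sigma) = (99.93 - 94.2) / (3*1.46) = 1.3082
Cpk = min(Cpu, Cpl) = 0.2215

0.2215


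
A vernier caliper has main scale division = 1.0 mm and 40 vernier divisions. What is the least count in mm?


LC = MSD / n_div
= 1.0 / 40
= 0.0250

0.0250


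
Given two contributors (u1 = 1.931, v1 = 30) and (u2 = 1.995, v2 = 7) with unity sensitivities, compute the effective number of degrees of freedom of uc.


uc = sqrt(u1^2 + u2^2) = sqrt(1.931^2 + 1.995^2) = 2.7764701
v_eff = uc^4 / (u1^4/v1 + u2^4/v2)
= 2.7764701^4 / (1.931^4/30 + 1.995^4/7)
= 59.425385 / 2.726398
v_eff = 21.7963

21.7963


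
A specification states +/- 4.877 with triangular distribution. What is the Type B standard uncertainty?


u_B = half_width / sqrt(6)
u_B = 4.877 / 2.4494897
u_B = 1.9910

1.9910


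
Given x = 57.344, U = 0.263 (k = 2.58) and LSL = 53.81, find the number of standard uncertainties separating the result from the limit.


u = U / k = 0.263 / 2.58 = 0.10193798
margin = |LSL - x| = |53.81 - 57.344| = 3.534
z = margin / u = 3.534 / 0.10193798
z = 34.6681

34.6681


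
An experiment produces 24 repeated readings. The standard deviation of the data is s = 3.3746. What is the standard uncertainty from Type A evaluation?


u_A = s / sqrt(n)
u_A = 3.3746 / sqrt(24)
u_A = 3.3746 / 4.8989795
u_A = 0.6888

0.6888


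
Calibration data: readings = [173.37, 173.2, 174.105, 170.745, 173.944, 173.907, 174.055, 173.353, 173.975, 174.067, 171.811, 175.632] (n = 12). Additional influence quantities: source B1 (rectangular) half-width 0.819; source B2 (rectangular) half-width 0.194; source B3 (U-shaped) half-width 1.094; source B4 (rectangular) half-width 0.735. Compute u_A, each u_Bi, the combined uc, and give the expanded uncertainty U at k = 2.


mean = (173.37 + 173.2 + 174.105 + 170.745 + 173.944 + 173.907 + 174.055 + 173.353 + 173.975 + 174.067 + 171.811 + 175.632) / 12 = 173.5136667
s = sqrt(sum((x - mean)^2)/(n-1)) = 1.2320857
u_A = s / sqrt(n) = 1.2320857 / sqrt(12) = 0.35567251
u_B1 = 0.819 / sqrt(3) = 0.47284987
u_B2 = 0.194 / sqrt(3) = 0.11200595
u_B3 = 1.094 / sqrt(2) = 0.77357482
u_B4 = 0.735 / sqrt(3) = 0.42435245
uc = sqrt(0.35567251^2 + 0.47284987^2 + 0.11200595^2 + 0.77357482^2 + 0.42435245^2) = 1.0682361
U = k * uc = 2 * 1.0682361
U = 2.1365

2.1365


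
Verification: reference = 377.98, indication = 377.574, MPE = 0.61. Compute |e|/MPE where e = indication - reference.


e = indication - reference = 377.574 - 377.98 = -0.4060
|e| = 0.4060
ratio = |e| / MPE = 0.4060 / 0.61
ratio = 0.6656

0.6656


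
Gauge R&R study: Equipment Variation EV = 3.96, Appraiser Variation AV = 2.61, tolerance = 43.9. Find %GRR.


GRR = sqrt(EV^2 + AV^2) = sqrt(3.96^2 + 2.61^2) = 4.7427524
%GRR = GRR / tol * 100 = 4.7427524 / 43.9 * 100
%GRR = 10.8035

10.8035


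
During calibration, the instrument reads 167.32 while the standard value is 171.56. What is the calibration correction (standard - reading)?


Correction = standard - reading
= 171.56 - 167.32
= 4.2400

4.2400


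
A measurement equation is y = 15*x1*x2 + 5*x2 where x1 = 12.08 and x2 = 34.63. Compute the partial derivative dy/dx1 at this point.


y = 15*x1*x2 + 5*x2
dy/dx1 = 15*x2
Evaluate at x2 = 34.63: c1 = 15 * 34.63
c1 = 519.4500

519.4500


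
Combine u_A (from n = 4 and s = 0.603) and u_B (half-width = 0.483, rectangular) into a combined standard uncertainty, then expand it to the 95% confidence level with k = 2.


u_A = s / sqrt(n) = 0.603 / sqrt(4) = 0.3015
u_B = half_width / sqrt(3) = 0.483 / sqrt(3) = 0.27886018
uc = sqrt(u_A^2 + u_B^2) = sqrt(0.3015^2 + 0.27886018^2) = 0.41068875
U = k * uc = 2 * 0.41068875
U = 0.8214

0.8214


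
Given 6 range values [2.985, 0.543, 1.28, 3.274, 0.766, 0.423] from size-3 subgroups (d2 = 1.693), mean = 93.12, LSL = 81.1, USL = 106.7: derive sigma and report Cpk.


R_bar = (2.985 + 0.543 + 1.28 + 3.274 + 0.766 + 0.423) / 6 = 1.5451667
sigma = R_bar / d2 = 1.5451667 / 1.693 = 0.91267968
Cp = (USL - LSL)/(6*sigma) = (106.7 - 81.1)/(6*0.91267968) = 4.6749
Cpu = (106.7 - 93.12)/(3*0.91267968) = 4.9598
Cpl = (93.12 - 81.1)/(3*0.91267968) = 4.3900
Cpk = min(Cpu, Cpl) = 4.3900

4.3900


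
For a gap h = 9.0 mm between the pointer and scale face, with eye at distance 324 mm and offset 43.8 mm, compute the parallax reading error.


error = h * offset / d
= 9.0 * 43.8 / 324
= 1.2167

1.2167


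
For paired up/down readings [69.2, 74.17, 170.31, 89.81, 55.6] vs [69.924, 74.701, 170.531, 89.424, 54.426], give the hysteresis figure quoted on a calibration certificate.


|69.2 - 69.924| = 0.7240
|74.17 - 74.701| = 0.5310
|170.31 - 170.531| = 0.2210
|89.81 - 89.424| = 0.3860
|55.6 - 54.426| = 1.1740
hysteresis = max(diffs) = 1.1740

1.1740


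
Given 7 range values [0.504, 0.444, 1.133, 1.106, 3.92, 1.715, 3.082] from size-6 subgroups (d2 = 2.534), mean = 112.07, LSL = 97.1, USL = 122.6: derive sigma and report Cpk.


R_bar = (0.504 + 0.444 + 1.133 + 1.106 + 3.92 + 1.715 + 3.082) / 7 = 1.7005714
sigma = R_bar / d2 = 1.7005714 / 2.534 = 0.67110158
Cp = (USL - LSL)/(6*sigma) = (122.6 - 97.1)/(6*0.67110158) = 6.3329
Cpu = (122.6 - 112.07)/(3*0.67110158) = 5.2302
Cpl = (112.07 - 97.1)/(3*0.67110158) = 7.4355
Cpk = min(Cpu, Cpl) = 5.2302

5.2302


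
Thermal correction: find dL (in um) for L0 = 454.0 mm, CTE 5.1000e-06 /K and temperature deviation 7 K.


dL = L * alpha * dT
= 454.0 * 5.1000e-06 * 7
= 0.0162078 mm
dL_um = 0.0162078 * 1000 = 16.2078 um

16.2078


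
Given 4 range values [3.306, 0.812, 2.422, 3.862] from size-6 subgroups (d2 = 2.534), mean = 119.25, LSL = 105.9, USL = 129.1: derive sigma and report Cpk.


R_bar = (3.306 + 0.812 + 2.422 + 3.862) / 4 = 2.6005
sigma = R_bar / d2 = 2.6005 / 2.534 = 1.0262431
Cp = (USL - LSL)/(6*sigma) = (129.1 - 105.9)/(6*1.0262431) = 3.7678
Cpu = (129.1 - 119.25)/(3*1.0262431) = 3.1994
Cpl = (119.25 - 105.9)/(3*1.0262431) = 4.3362
Cpk = min(Cpu, Cpl) = 3.1994

3.1994


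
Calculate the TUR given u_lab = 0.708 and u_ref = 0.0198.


TUR = u_lab / u_ref
= 0.708 / 0.0198
= 35.7576

35.7576


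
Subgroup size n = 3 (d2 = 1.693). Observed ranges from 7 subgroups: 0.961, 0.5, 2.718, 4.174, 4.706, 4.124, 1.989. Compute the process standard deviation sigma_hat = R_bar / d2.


R_bar = (0.961 + 0.5 + 2.718 + 4.174 + 4.706 + 4.124 + 1.989) / 7
R_bar = 19.172 / 7 = 2.7388571
sigma_hat = R_bar / d2 = 2.7388571 / 1.693 = 1.6178

1.6178


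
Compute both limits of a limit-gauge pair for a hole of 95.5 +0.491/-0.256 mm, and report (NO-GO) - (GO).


GO = nominal - lower_tol (smallest hole = maximum material condition)
GO = 95.5 - 0.256 = 95.244
NO-GO = nominal + upper_tol (largest hole = least material condition)
NO-GO = 95.5 + 0.491 = 95.991
spread = NO-GO - GO = 95.991 - 95.244 = 0.7470

0.7470


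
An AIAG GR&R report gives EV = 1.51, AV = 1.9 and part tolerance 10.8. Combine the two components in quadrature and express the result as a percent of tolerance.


GRR = sqrt(EV^2 + AV^2) = sqrt(1.51^2 + 1.9^2) = 2.4269528
%GRR = GRR / tol * 100 = 2.4269528 / 10.8 * 100
%GRR = 22.4718

22.4718


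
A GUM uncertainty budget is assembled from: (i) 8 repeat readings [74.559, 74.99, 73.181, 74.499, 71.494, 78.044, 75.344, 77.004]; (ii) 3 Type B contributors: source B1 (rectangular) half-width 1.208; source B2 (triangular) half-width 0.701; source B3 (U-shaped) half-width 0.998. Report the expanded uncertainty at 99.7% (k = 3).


mean = (74.559 + 74.99 + 73.181 + 74.499 + 71.494 + 78.044 + 75.344 + 77.004) / 8 = 74.889375
s = sqrt(sum((x - mean)^2)/(n-1)) = 2.0476036
u_A = s / sqrt(n) = 2.0476036 / sqrt(8) = 0.7239372
u_B1 = 1.208 / sqrt(3) = 0.69743913
u_B2 = 0.701 / sqrt(6) = 0.28618205
u_B3 = 0.998 / sqrt(2) = 0.70569257
uc = sqrt(0.7239372^2 + 0.69743913^2 + 0.28618205^2 + 0.70569257^2) = 1.261114
U = k * uc = 3 * 1.261114
U = 3.7833

3.7833


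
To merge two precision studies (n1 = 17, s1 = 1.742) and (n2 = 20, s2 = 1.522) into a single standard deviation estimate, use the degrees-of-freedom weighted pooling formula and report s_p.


s_p = sqrt(((n1-1)*s1^2 + (n2-1)*s2^2) / (n1+n2-2))
numerator = (17-1)*1.742^2 + (20-1)*1.522^2 = 48.553024 + 44.013196 = 92.56622
denominator = 17 + 20 - 2 = 35
s_p^2 = 92.56622 / 35 = 2.6447491
s_p = sqrt(2.6447491) = 1.6263

1.6263


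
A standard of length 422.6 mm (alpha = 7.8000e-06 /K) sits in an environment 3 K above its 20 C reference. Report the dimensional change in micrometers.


dL = L * alpha * dT
= 422.6 * 7.8000e-06 * 3
= 0.0098888 mm
dL_um = 0.0098888 * 1000 = 9.8888 um

9.8888


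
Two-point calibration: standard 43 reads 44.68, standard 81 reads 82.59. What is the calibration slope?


slope = (y2 - y1) / (x2 - x1)
= (82.59 - 44.68) / (81 - 43)
= 37.9100 / 38
= 0.9976

0.9976


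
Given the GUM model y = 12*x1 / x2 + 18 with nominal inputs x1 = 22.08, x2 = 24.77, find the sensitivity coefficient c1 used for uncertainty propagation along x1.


y = 12*x1 / x2 + 18
dy/dx1 = 12/x2
Evaluate at x2 = 24.77: c1 = 12 / 24.77
c1 = 0.4845

0.4845


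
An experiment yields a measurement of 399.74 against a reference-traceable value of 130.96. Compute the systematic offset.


Systematic error = measured - true
= 399.74 - 130.96
= 268.7800

268.7800


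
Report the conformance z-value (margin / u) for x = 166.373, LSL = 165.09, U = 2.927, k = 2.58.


u = U / k = 2.927 / 2.58 = 1.1344961
margin = |LSL - x| = |165.09 - 166.373| = 1.283
z = margin / u = 1.283 / 1.1344961
z = 1.1309

1.1309


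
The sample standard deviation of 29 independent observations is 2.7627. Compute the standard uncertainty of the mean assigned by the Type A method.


u_A = s / sqrt(n)
u_A = 2.7627 / sqrt(29)
u_A = 2.7627 / 5.3851648
u_A = 0.5130

0.5130


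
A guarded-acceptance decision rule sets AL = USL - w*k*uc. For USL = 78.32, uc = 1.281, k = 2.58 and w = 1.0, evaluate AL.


U = k * uc = 2.58 * 1.281 = 3.30498
guard band g = w * U = 1.0 * 3.30498 = 3.30498
AL = USL - g = 78.32 - 3.30498
AL = 75.0150

75.0150


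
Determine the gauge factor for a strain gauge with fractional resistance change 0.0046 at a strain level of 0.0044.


GF = (dR/R) / epsilon
= 0.0046 / 0.0044
= 1.0455

1.0455


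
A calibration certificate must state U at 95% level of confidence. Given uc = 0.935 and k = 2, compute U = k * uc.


U = k * uc
U = 2 * 0.935
U = 1.8700

1.8700


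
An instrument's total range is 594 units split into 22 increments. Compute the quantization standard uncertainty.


resolution = range / divisions
resolution = 594 / 22 = 27
u_res = resolution / (2*sqrt(3))
u_res = 27 / 3.4641016
u_res = 7.7942

7.7942


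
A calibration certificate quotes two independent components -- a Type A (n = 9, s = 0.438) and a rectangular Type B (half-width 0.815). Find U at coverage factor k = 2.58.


u_A = s / sqrt(n) = 0.438 / sqrt(9) = 0.146
u_B = half_width / sqrt(3) = 0.815 / sqrt(3) = 0.47054047
uc = sqrt(u_A^2 + u_B^2) = sqrt(0.146^2 + 0.47054047^2) = 0.49267061
U = k * uc = 2.58 * 0.49267061
U = 1.2711

1.2711


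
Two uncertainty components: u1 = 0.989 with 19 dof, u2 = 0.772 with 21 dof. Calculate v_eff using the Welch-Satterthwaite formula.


uc = sqrt(u1^2 + u2^2) = sqrt(0.989^2 + 0.772^2) = 1.2546334
v_eff = uc^4 / (u1^4/v1 + u2^4/v2)
= 1.2546334^4 / (0.989^4/19 + 0.772^4/21)
= 2.4778065 / 0.06726786
v_eff = 36.8349

36.8349


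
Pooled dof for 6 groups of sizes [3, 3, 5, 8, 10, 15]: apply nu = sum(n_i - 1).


nu = sum_i (n_i - 1)
nu = ((3 - 1) + (3 - 1) + (5 - 1) + (8 - 1) + (10 - 1) + (15 - 1))
nu = 2 + 2 + 4 + 7 + 9 + 14
nu = 38

38


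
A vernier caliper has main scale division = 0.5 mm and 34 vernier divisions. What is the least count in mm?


LC = MSD / n_div
= 0.5 / 34
= 0.0147

0.0147


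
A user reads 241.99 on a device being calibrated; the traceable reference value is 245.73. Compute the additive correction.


Correction = standard - reading
= 245.73 - 241.99
= 3.7400

3.7400


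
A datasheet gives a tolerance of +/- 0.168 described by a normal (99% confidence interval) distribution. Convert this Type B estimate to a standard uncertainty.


u_B = half_width / 2.576
u_B = 0.168 / 2.576
u_B = 0.0652

0.0652


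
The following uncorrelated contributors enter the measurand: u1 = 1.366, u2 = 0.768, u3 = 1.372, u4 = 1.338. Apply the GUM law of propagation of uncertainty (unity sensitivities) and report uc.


uc = sqrt(1.366^2 + 0.768^2 + 1.372^2 + 1.338^2)
uc = sqrt(6.128408)
uc = 2.4756

2.4756


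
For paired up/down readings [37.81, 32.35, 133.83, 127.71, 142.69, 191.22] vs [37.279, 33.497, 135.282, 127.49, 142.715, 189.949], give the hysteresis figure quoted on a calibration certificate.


|37.81 - 37.279| = 0.5310
|32.35 - 33.497| = 1.1470
|133.83 - 135.282| = 1.4520
|127.71 - 127.49| = 0.2200
|142.69 - 142.715| = 0.0250
|191.22 - 189.949| = 1.2710
hysteresis = max(diffs) = 1.4520

1.4520


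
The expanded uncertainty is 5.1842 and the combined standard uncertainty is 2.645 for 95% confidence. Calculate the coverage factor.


k = U / uc
k = 5.1842 / 2.645
k = 1.96

1.96


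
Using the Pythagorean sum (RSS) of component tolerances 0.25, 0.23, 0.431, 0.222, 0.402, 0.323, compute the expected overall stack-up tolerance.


RSS = sqrt(0.25^2 + 0.23^2 + 0.431^2 + 0.222^2 + 0.402^2 + 0.323^2)
= sqrt(0.616378)
= 0.7851

0.7851


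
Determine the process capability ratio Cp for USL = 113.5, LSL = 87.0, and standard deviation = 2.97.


Cp = (USL - LSL) / (6 * sigma)
= (113.5 - 87.0) / (6 * 2.97)
= 26.5000 / 17.8200
= 1.4871

1.4871


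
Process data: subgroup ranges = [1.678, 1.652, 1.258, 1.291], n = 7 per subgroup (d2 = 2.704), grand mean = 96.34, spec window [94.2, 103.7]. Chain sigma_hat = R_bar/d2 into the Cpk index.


R_bar = (1.678 + 1.652 + 1.258 + 1.291) / 4 = 1.46975
sigma = R_bar / d2 = 1.46975 / 2.704 = 0.5435466
Cp = (USL - LSL)/(6*sigma) = (103.7 - 94.2)/(6*0.5435466) = 2.9130
Cpu = (103.7 - 96.34)/(3*0.5435466) = 4.5136
Cpl = (96.34 - 94.2)/(3*0.5435466) = 1.3124
Cpk = min(Cpu, Cpl) = 1.3124

1.3124


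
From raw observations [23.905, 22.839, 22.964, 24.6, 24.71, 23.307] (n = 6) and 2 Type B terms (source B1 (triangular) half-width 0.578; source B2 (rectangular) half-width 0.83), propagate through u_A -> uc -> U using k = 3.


mean = (23.905 + 22.839 + 22.964 + 24.6 + 24.71 + 23.307) / 6 = 23.72083333
s = sqrt(sum((x - mean)^2)/(n-1)) = 0.81326341
u_A = s / sqrt(n) = 0.81326341 / sqrt(6) = 0.3320134
u_B1 = 0.578 / sqrt(6) = 0.23596751
u_B2 = 0.83 / sqrt(3) = 0.47920072
uc = sqrt(0.3320134^2 + 0.23596751^2 + 0.47920072^2) = 0.62892519
U = k * uc = 3 * 0.62892519
U = 1.8868

1.8868


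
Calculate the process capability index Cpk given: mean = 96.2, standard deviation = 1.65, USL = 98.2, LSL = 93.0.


Cpu = (USL - mean) / (3*sigma) = (98.2 - 96.2) / (3*1.65) = 0.4040
Cpl = (mean - LSL) / (3*sigma) = (96.2 - 93.0) / (3*1.65) = 0.6465
Cpk = min(Cpu, Cpl) = 0.4040

0.4040


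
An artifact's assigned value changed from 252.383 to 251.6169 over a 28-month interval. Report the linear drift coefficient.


rate = (v2 - v1) / months
= (251.6169 - 252.383) / 28
= -0.7661 / 28
= -0.0274

-0.0274


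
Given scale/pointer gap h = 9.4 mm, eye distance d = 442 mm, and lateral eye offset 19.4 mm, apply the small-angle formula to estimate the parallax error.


error = h * offset / d
= 9.4 * 19.4 / 442
= 0.4126

0.4126


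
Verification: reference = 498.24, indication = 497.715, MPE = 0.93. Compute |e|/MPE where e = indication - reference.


e = indication - reference = 497.715 - 498.24 = -0.5250
|e| = 0.5250
ratio = |e| / MPE = 0.5250 / 0.93
ratio = 0.5645

0.5645


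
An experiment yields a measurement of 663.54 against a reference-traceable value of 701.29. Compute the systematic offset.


Systematic error = measured - true
= 663.54 - 701.29
= -37.7500

-37.7500


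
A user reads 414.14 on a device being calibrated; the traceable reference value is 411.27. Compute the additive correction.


Correction = standard - reading
= 411.27 - 414.14
= -2.8700

-2.8700


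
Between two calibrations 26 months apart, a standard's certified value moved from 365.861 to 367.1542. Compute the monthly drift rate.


rate = (v2 - v1) / months
= (367.1542 - 365.861) / 26
= 1.2932 / 26
= 0.0497

0.0497


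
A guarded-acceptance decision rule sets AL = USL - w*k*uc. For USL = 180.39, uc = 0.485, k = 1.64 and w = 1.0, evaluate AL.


U = k * uc = 1.64 * 0.485 = 0.7954
guard band g = w * U = 1.0 * 0.7954 = 0.7954
AL = USL - g = 180.39 - 0.7954
AL = 179.5946

179.5946


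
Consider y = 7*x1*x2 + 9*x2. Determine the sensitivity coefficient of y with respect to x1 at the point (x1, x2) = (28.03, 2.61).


y = 7*x1*x2 + 9*x2
dy/dx1 = 7*x2
Evaluate at x2 = 2.61: c1 = 7 * 2.61
c1 = 18.2700

18.2700


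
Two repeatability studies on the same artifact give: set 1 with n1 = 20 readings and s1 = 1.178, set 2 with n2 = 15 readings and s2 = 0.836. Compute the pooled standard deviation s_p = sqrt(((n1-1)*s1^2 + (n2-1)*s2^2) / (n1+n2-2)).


s_p = sqrt(((n1-1)*s1^2 + (n2-1)*s2^2) / (n1+n2-2))
numerator = (20-1)*1.178^2 + (15-1)*0.836^2 = 26.365996 + 9.784544 = 36.15054
denominator = 20 + 15 - 2 = 33
s_p^2 = 36.15054 / 33 = 1.0954709
s_p = sqrt(1.0954709) = 1.0466

1.0466


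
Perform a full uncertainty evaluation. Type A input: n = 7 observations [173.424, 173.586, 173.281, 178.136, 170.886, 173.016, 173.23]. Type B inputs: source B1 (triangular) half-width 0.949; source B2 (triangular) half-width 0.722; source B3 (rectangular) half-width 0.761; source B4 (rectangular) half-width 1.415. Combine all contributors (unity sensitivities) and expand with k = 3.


mean = (173.424 + 173.586 + 173.281 + 178.136 + 170.886 + 173.016 + 173.23) / 7 = 173.6512857
s = sqrt(sum((x - mean)^2)/(n-1)) = 2.1807327
u_A = s / sqrt(n) = 2.1807327 / sqrt(7) = 0.82423949
u_B1 = 0.949 / sqrt(6) = 0.38742763
u_B2 = 0.722 / sqrt(6) = 0.29475527
u_B3 = 0.761 / sqrt(3) = 0.43936355
u_B4 = 1.415 / sqrt(3) = 0.81695063
uc = sqrt(0.82423949^2 + 0.38742763^2 + 0.29475527^2 + 0.43936355^2 + 0.81695063^2) = 1.3329667
U = k * uc = 3 * 1.3329667
U = 3.9989

3.9989


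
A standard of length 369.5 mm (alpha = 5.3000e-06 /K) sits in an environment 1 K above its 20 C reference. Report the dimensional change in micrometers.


dL = L * alpha * dT
= 369.5 * 5.3000e-06 * 1
= 0.0019584 mm
dL_um = 0.0019584 * 1000 = 1.9584 um

1.9584


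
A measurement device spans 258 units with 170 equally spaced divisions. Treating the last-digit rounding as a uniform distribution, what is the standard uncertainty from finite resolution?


resolution = range / divisions
resolution = 258 / 170 = 1.5176471
u_res = resolution / (2*sqrt(3))
u_res = 1.5176471 / 3.4641016
u_res = 0.4381

0.4381


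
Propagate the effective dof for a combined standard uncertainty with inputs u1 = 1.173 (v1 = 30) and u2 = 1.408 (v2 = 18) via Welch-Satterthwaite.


uc = sqrt(u1^2 + u2^2) = sqrt(1.173^2 + 1.408^2) = 1.8325919
v_eff = uc^4 / (u1^4/v1 + u2^4/v2)
= 1.8325919^4 / (1.173^4/30 + 1.408^4/18)
= 11.278804 / 0.28144844
v_eff = 40.0741

40.0741


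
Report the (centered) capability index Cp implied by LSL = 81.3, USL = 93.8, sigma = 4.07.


Cp = (USL - LSL) / (6 * sigma)
= (93.8 - 81.3) / (6 * 4.07)
= 12.5000 / 24.4200
= 0.5119

0.5119


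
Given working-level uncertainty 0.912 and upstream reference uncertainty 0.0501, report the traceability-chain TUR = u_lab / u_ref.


TUR = u_lab / u_ref
= 0.912 / 0.0501
= 18.2036

18.2036


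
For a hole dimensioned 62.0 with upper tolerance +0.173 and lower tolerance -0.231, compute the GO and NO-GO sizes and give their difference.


GO = nominal - lower_tol (smallest hole = maximum material condition)
GO = 62.0 - 0.231 = 61.769
NO-GO = nominal + upper_tol (largest hole = least material condition)
NO-GO = 62.0 + 0.173 = 62.173
spread = NO-GO - GO = 62.173 - 61.769 = 0.4040

0.4040


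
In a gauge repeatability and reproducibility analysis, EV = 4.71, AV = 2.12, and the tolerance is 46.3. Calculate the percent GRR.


GRR = sqrt(EV^2 + AV^2) = sqrt(4.71^2 + 2.12^2) = 5.1651234
%GRR = GRR / tol * 100 = 5.1651234 / 46.3 * 100
%GRR = 11.1558

11.1558


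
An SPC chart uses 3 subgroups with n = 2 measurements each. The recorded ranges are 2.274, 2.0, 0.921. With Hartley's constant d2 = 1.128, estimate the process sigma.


R_bar = (2.274 + 2.0 + 0.921) / 3
R_bar = 5.195 / 3 = 1.7316667
sigma_hat = R_bar / d2 = 1.7316667 / 1.128 = 1.5352

1.5352


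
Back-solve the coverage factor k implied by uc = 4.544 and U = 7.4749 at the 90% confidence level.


k = U / uc
k = 7.4749 / 4.544
k = 1.645

1.645


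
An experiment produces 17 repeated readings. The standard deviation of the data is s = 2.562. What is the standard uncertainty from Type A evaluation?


u_A = s / sqrt(n)
u_A = 2.562 / sqrt(17)
u_A = 2.562 / 4.1231056
u_A = 0.6214

0.6214


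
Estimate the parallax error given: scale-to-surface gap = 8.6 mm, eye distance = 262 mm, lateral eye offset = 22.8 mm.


error = h * offset / d
= 8.6 * 22.8 / 262
= 0.7484

0.7484


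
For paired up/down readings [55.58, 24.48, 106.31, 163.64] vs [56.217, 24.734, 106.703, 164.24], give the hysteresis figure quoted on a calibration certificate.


|55.58 - 56.217| = 0.6370
|24.48 - 24.734| = 0.2540
|106.31 - 106.703| = 0.3930
|163.64 - 164.24| = 0.6000
hysteresis = max(diffs) = 0.6370

0.6370


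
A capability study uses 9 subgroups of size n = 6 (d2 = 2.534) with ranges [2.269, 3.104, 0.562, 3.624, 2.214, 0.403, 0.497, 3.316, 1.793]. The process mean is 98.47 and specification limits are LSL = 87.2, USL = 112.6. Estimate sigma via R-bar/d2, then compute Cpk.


R_bar = (2.269 + 3.104 + 0.562 + 3.624 + 2.214 + 0.403 + 0.497 + 3.316 + 1.793) / 9 = 1.9757778
sigma = R_bar / d2 = 1.9757778 / 2.534 = 0.7797071
Cp = (USL - LSL)/(6*sigma) = (112.6 - 87.2)/(6*0.7797071) = 5.4294
Cpu = (112.6 - 98.47)/(3*0.7797071) = 6.0407
Cpl = (98.47 - 87.2)/(3*0.7797071) = 4.8180
Cpk = min(Cpu, Cpl) = 4.8180

4.8180


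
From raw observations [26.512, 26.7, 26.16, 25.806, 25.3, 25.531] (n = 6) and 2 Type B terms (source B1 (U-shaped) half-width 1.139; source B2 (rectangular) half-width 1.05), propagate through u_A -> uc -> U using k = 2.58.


mean = (26.512 + 26.7 + 26.16 + 25.806 + 25.3 + 25.531) / 6 = 26.0015
s = sqrt(sum((x - mean)^2)/(n-1)) = 0.55232735
u_A = s / sqrt(n) = 0.55232735 / sqrt(6) = 0.2254867
u_B1 = 1.139 / sqrt(2) = 0.80539462
u_B2 = 1.05 / sqrt(3) = 0.60621778
uc = sqrt(0.2254867^2 + 0.80539462^2 + 0.60621778^2) = 1.0329592
U = k * uc = 2.58 * 1.0329592
U = 2.6650

2.6650


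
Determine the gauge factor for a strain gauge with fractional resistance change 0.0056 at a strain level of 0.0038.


GF = (dR/R) / epsilon
= 0.0056 / 0.0038
= 1.4737

1.4737


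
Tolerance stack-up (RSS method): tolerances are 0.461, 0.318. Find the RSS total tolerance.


RSS = sqrt(0.461^2 + 0.318^2)
= sqrt(0.313645)
= 0.5600

0.5600


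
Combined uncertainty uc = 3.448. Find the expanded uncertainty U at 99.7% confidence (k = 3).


U = k * uc
U = 3 * 3.448
U = 10.3440

10.3440


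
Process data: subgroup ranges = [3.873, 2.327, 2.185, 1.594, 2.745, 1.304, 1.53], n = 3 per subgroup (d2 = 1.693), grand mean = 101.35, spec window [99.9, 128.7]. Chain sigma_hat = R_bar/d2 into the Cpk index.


R_bar = (3.873 + 2.327 + 2.185 + 1.594 + 2.745 + 1.304 + 1.53) / 7 = 2.2225714
sigma = R_bar / d2 = 2.2225714 / 1.693 = 1.3128006
Cp = (USL - LSL)/(6*sigma) = (128.7 - 99.9)/(6*1.3128006) = 3.6563
Cpu = (128.7 - 101.35)/(3*1.3128006) = 6.9444
Cpl = (101.35 - 99.9)/(3*1.3128006) = 0.3682
Cpk = min(Cpu, Cpl) = 0.3682

0.3682


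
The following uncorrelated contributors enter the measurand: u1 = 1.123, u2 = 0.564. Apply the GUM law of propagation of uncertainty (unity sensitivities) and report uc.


uc = sqrt(1.123^2 + 0.564^2)
uc = sqrt(1.579225)
uc = 1.2567

1.2567


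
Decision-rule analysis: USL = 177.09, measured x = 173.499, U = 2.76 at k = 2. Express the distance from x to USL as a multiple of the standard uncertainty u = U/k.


u = U / k = 2.76 / 2 = 1.38
margin = |USL - x| = |177.09 - 173.499| = 3.591
z = margin / u = 3.591 / 1.38
z = 2.6022

2.6022


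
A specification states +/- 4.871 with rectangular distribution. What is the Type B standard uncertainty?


u_B = half_width / sqrt(3)
u_B = 4.871 / 1.7320508
u_B = 2.8123

2.8123


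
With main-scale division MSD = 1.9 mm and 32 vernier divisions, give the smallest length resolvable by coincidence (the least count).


LC = MSD / n_div
= 1.9 / 32
= 0.0594

0.0594


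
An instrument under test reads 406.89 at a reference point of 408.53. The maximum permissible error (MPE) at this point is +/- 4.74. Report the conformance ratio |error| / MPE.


e = indication - reference = 406.89 - 408.53 = -1.6400
|e| = 1.6400
ratio = |e| / MPE = 1.6400 / 4.74
ratio = 0.3460

0.3460


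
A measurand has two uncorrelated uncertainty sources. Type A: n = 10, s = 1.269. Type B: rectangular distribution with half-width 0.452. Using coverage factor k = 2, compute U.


u_A = s / sqrt(n) = 1.269 / sqrt(10) = 0.40129304
u_B = half_width / sqrt(3) = 0.452 / sqrt(3) = 0.26096232
uc = sqrt(u_A^2 + u_B^2) = sqrt(0.40129304^2 + 0.26096232^2) = 0.47868302
U = k * uc = 2 * 0.47868302
U = 0.9574

0.9574


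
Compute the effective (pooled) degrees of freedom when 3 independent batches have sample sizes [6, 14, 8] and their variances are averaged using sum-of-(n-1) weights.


nu = sum_i (n_i - 1)
nu = ((6 - 1) + (14 - 1) + (8 - 1))
nu = 5 + 13 + 7
nu = 25

25


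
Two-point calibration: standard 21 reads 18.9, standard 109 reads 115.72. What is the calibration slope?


slope = (y2 - y1) / (x2 - x1)
= (115.72 - 18.9) / (109 - 21)
= 96.8200 / 88
= 1.1002

1.1002


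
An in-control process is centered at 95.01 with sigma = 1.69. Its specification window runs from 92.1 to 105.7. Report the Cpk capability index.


Cpu = (USL - mean) / (3*sigma) = (105.7 - 95.01) / (3*1.69) = 2.1085
Cpl = (mean - LSL) / (3*sigma) = (95.01 - 92.1) / (3*1.69) = 0.5740
Cpk = min(Cpu, Cpl) = 0.5740

0.5740


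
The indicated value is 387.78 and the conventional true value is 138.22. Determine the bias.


Systematic error = measured - true
= 387.78 - 138.22
= 249.5600

249.5600


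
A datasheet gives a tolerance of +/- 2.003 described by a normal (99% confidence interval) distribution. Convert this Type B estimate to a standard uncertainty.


u_B = half_width / 2.576
u_B = 2.003 / 2.576
u_B = 0.7776

0.7776


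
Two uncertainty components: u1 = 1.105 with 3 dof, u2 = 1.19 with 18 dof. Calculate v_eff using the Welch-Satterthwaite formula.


uc = sqrt(u1^2 + u2^2) = sqrt(1.105^2 + 1.19^2) = 1.6239227
v_eff = uc^4 / (u1^4/v1 + u2^4/v2)
= 1.6239227^4 / (1.105^4/3 + 1.19^4/18)
= 6.9544279 / 0.60837508
v_eff = 11.4312

11.4312


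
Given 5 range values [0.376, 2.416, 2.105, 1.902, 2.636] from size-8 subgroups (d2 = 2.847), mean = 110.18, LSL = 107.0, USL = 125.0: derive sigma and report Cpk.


R_bar = (0.376 + 2.416 + 2.105 + 1.902 + 2.636) / 5 = 1.887
sigma = R_bar / d2 = 1.887 / 2.847 = 0.66280295
Cp = (USL - LSL)/(6*sigma) = (125.0 - 107.0)/(6*0.66280295) = 4.5262
Cpu = (125.0 - 110.18)/(3*0.66280295) = 7.4532
Cpl = (110.18 - 107.0)/(3*0.66280295) = 1.5993
Cpk = min(Cpu, Cpl) = 1.5993

1.5993


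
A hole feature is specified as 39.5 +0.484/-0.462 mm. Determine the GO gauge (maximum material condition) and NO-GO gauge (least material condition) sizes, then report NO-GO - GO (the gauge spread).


GO = nominal - lower_tol (smallest hole = maximum material condition)
GO = 39.5 - 0.462 = 39.038
NO-GO = nominal + upper_tol (largest hole = least material condition)
NO-GO = 39.5 + 0.484 = 39.984
spread = NO-GO - GO = 39.984 - 39.038 = 0.9460

0.9460


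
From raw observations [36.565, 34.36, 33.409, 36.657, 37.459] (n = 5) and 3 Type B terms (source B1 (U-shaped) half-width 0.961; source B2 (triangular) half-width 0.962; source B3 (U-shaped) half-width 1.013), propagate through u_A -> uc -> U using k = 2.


mean = (36.565 + 34.36 + 33.409 + 36.657 + 37.459) / 5 = 35.69
s = sqrt(sum((x - mean)^2)/(n-1)) = 1.7176973
u_A = s / sqrt(n) = 1.7176973 / sqrt(5) = 0.76817759
u_B1 = 0.961 / sqrt(2) = 0.67952962
u_B2 = 0.962 / sqrt(6) = 0.39273486
u_B3 = 1.013 / sqrt(2) = 0.71629917
uc = sqrt(0.76817759^2 + 0.67952962^2 + 0.39273486^2 + 0.71629917^2) = 1.311176
U = k * uc = 2 * 1.311176
U = 2.6224

2.6224


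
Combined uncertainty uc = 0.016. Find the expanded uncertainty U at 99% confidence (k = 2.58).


U = k * uc
U = 2.58 * 0.016
U = 0.0413

0.0413


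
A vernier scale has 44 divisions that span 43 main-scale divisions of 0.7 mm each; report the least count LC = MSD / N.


LC = MSD / n_div
= 0.7 / 44
= 0.0159

0.0159


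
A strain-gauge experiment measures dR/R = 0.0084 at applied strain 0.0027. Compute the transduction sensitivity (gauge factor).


GF = (dR/R) / epsilon
= 0.0084 / 0.0027
= 3.1111

3.1111


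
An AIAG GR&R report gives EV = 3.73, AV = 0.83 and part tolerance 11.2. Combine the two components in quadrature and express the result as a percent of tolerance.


GRR = sqrt(EV^2 + AV^2) = sqrt(3.73^2 + 0.83^2) = 3.8212302
%GRR = GRR / tol * 100 = 3.8212302 / 11.2 * 100
%GRR = 34.1181

34.1181


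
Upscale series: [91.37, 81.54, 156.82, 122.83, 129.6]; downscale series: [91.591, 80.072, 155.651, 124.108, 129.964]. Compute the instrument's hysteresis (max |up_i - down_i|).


|91.37 - 91.591| = 0.2210
|81.54 - 80.072| = 1.4680
|156.82 - 155.651| = 1.1690
|122.83 - 124.108| = 1.2780
|129.6 - 129.964| = 0.3640
hysteresis = max(diffs) = 1.4680

1.4680


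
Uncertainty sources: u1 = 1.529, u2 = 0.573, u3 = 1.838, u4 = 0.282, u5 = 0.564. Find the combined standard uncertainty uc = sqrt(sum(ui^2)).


uc = sqrt(1.529^2 + 0.573^2 + 1.838^2 + 0.282^2 + 0.564^2)
uc = sqrt(6.442034)
uc = 2.5381

2.5381


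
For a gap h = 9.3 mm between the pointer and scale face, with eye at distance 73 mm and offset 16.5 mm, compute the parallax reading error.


error = h * offset / d
= 9.3 * 16.5 / 73
= 2.1021

2.1021


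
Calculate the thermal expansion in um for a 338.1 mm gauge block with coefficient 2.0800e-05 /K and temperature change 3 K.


dL = L * alpha * dT
= 338.1 * 2.0800e-05 * 3
= 0.0210974 mm
dL_um = 0.0210974 * 1000 = 21.0974 um

21.0974


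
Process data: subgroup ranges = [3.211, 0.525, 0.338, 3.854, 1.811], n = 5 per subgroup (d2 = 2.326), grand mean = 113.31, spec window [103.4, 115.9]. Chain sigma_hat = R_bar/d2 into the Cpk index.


R_bar = (3.211 + 0.525 + 0.338 + 3.854 + 1.811) / 5 = 1.9478
sigma = R_bar / d2 = 1.9478 / 2.326 = 0.83740327
Cp = (USL - LSL)/(6*sigma) = (115.9 - 103.4)/(6*0.83740327) = 2.4878
Cpu = (115.9 - 113.31)/(3*0.83740327) = 1.0310
Cpl = (113.31 - 103.4)/(3*0.83740327) = 3.9447
Cpk = min(Cpu, Cpl) = 1.0310

1.0310


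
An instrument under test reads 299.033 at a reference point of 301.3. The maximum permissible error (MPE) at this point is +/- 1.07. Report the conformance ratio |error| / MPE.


e = indication - reference = 299.033 - 301.3 = -2.2670
|e| = 2.2670
ratio = |e| / MPE = 2.2670 / 1.07
ratio = 2.1187

2.1187


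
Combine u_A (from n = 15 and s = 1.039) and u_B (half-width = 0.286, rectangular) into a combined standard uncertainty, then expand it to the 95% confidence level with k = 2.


u_A = s / sqrt(n) = 1.039 / sqrt(15) = 0.26826865
u_B = half_width / sqrt(3) = 0.286 / sqrt(3) = 0.16512218
uc = sqrt(u_A^2 + u_B^2) = sqrt(0.26826865^2 + 0.16512218^2) = 0.31501334
U = k * uc = 2 * 0.31501334
U = 0.6300

0.6300


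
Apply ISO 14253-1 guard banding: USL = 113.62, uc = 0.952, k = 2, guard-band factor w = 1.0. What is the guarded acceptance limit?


U = k * uc = 2 * 0.952 = 1.904
guard band g = w * U = 1.0 * 1.904 = 1.904
AL = USL - g = 113.62 - 1.904
AL = 111.7160

111.7160


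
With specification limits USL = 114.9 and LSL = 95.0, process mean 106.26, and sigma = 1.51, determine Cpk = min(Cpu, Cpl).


Cpu = (USL - mean) / (3*sigma) = (114.9 - 106.26) / (3*1.51) = 1.9073
Cpl = (mean - LSL) / (3*sigma) = (106.26 - 95.0) / (3*1.51) = 2.4857
Cpk = min(Cpu, Cpl) = 1.9073

1.9073


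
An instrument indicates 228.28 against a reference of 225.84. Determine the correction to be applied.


Correction = standard - reading
= 225.84 - 228.28
= -2.4400

-2.4400


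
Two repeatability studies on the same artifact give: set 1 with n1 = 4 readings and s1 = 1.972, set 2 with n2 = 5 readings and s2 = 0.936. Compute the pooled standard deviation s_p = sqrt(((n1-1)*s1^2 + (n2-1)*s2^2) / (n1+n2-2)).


s_p = sqrt(((n1-1)*s1^2 + (n2-1)*s2^2) / (n1+n2-2))
numerator = (4-1)*1.972^2 + (5-1)*0.936^2 = 11.666352 + 3.504384 = 15.170736
denominator = 4 + 5 - 2 = 7
s_p^2 = 15.170736 / 7 = 2.167248
s_p = sqrt(2.167248) = 1.4722

1.4722


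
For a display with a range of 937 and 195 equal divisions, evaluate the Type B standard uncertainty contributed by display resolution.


resolution = range / divisions
resolution = 937 / 195 = 4.8051282
u_res = resolution / (2*sqrt(3))
u_res = 4.8051282 / 3.4641016
u_res = 1.3871

1.3871


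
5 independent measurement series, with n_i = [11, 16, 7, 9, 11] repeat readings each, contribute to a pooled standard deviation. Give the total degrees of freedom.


nu = sum_i (n_i - 1)
nu = ((11 - 1) + (16 - 1) + (7 - 1) + (9 - 1) + (11 - 1))
nu = 10 + 15 + 6 + 8 + 10
nu = 49

49


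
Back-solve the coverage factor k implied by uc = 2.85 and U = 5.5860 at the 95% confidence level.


k = U / uc
k = 5.5860 / 2.85
k = 1.96

1.96


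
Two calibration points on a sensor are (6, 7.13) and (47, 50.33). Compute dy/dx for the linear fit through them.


slope = (y2 - y1) / (x2 - x1)
= (50.33 - 7.13) / (47 - 6)
= 43.2000 / 41
= 1.0537

1.0537


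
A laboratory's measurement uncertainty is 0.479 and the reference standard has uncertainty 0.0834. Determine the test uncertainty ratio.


TUR = u_lab / u_ref
= 0.479 / 0.0834
= 5.7434

5.7434


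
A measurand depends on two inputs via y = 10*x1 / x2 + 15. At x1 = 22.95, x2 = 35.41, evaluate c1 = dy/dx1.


y = 10*x1 / x2 + 15
dy/dx1 = 10/x2
Evaluate at x2 = 35.41: c1 = 10 / 35.41
c1 = 0.2824

0.2824


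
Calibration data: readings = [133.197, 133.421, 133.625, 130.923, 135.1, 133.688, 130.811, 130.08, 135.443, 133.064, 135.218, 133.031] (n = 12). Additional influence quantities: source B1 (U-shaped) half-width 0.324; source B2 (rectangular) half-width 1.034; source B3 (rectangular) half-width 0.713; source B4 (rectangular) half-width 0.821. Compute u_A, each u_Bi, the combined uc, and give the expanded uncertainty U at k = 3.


mean = (133.197 + 133.421 + 133.625 + 130.923 + 135.1 + 133.688 + 130.811 + 130.08 + 135.443 + 133.064 + 135.218 + 133.031) / 12 = 133.1334167
s = sqrt(sum((x - mean)^2)/(n-1)) = 1.7529533
u_A = s / sqrt(n) = 1.7529533 / sqrt(12) = 0.50603403
u_B1 = 0.324 / sqrt(2) = 0.2291026
u_B2 = 1.034 / sqrt(3) = 0.59698018
u_B3 = 0.713 / sqrt(3) = 0.41165074
u_B4 = 0.821 / sqrt(3) = 0.47400457
uc = sqrt(0.50603403^2 + 0.2291026^2 + 0.59698018^2 + 0.41165074^2 + 0.47400457^2) = 1.0291163
U = k * uc = 3 * 1.0291163
U = 3.0873

3.0873
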